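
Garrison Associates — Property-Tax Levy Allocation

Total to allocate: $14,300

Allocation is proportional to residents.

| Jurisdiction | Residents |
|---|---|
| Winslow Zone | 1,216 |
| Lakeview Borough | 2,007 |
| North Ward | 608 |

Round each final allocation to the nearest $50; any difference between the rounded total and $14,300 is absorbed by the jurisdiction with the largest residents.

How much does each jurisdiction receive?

Winslow Zone: $4,550 · Lakeview Borough: $7,500 · North Ward: $2,250

Combined residents = 1,216 + 2,007 + 608 = 3,831.
Proportional shares: Winslow Zone 4,538.97; Lakeview Borough 7,491.54; North Ward 2,269.49.
At nearest $50: Winslow Zone $4,550; Lakeview Borough $7,500; North Ward $2,250. Sum = $14,300.
Sum already equals the total — no adjustment.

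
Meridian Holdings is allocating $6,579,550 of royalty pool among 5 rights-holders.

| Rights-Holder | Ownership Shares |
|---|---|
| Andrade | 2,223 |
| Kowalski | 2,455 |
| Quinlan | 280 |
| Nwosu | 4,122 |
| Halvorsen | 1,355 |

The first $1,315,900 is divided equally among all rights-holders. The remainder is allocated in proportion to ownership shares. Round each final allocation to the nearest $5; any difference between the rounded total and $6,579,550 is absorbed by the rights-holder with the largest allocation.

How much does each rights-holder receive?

Andrade: $1,384,510 · Kowalski: $1,501,540 · Quinlan: $404,420 · Nwosu: $2,342,405 · Halvorsen: $946,675

Equal tier: $1,315,900 ÷ 5 = $263,180 apiece.
Remainder $5,263,650 by ownership shares (total 10,435): Andrade 1,121,331.48 → $1,121,330; Kowalski 1,238,357.52 → $1,238,360; Quinlan 141,238.33 → $141,240; Nwosu 2,079,230.02 → $2,079,230; Halvorsen 683,492.64 → $683,495.
Rounding difference −$5 on remainder applied to Nwosu.
Totals: Andrade $263,180 + $1,121,330 = $1,384,510; Kowalski $263,180 + $1,238,360 = $1,501,540; Quinlan $263,180 + $141,240 = $404,420; Nwosu $263,180 + $2,079,225 = $2,342,405; Halvorsen $263,180 + $683,495 = $946,675.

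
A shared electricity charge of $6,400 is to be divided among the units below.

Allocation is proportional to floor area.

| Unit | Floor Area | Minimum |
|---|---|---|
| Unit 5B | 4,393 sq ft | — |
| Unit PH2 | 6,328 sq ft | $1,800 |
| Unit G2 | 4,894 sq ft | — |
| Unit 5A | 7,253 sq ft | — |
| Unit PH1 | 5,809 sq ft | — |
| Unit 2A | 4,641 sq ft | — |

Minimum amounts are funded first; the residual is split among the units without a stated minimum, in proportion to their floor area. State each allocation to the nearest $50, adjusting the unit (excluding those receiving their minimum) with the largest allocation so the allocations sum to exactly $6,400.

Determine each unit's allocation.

Unit 5B: $750; Unit PH2: $1,800; Unit G2: $850; Unit 5A: $1,200; Unit PH1: $1,000; Unit 2A: $800

Minimums first: Unit PH2 $1,800. Balance $4,600.
Balance split over remaining floor area 26,990: Unit 5B 748.71 → $750; Unit G2 834.10 → $850; Unit 5A 1,236.15 → $1,250; Unit PH1 990.05 → $1,000; Unit 2A 790.98 → $800.
Rounding difference −$50 applied to Unit 5A → $1,200.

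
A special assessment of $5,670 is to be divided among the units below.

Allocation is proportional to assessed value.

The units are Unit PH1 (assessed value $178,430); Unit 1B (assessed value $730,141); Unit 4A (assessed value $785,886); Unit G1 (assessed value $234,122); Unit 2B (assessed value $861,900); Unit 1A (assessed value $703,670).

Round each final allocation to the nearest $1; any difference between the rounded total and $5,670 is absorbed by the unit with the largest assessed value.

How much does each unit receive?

Assessed value total: 178,430 + 730,141 + 785,886 + 234,122 + 861,900 + 703,670 = 3,494,149.
Unrounded shares: Unit PH1 289.54; Unit 1B 1,184.81; Unit 4A 1,275.27; Unit G1 379.91; Unit 2B 1,398.62; Unit 1A 1,141.85.
Rounded to nearest $1: Unit PH1 $290; Unit 1B $1,185; Unit 4A $1,275; Unit G1 $380; Unit 2B $1,399; Unit 1A $1,142. Sum = $5,671.
Difference $5,670 − $5,671 = −$1 applied to largest assessed value (Unit 2B): Unit 2B becomes $1,398.

Unit PH1: $290 · Unit 1B: $1,185 · Unit 4A: $1,275 · Unit G1: $380 · Unit 2B: $1,398 · Unit 1A: $1,142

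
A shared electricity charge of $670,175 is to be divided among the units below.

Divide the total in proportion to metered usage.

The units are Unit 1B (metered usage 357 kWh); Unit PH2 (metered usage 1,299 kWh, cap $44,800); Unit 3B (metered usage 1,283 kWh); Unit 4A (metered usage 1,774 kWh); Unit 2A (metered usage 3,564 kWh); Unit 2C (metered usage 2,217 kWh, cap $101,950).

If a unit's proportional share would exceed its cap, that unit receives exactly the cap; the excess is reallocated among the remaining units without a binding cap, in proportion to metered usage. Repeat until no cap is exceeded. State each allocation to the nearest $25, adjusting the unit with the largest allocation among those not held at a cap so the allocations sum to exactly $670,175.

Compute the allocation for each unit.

Total metered usage = 10,494.
Pro-rata shares before constraints: Unit 1B 22,798.98; Unit PH2 82,957.63; Unit 3B 81,935.82; Unit 4A 113,292.40; Unit 2A 227,606.60; Unit 2C 141,583.57.
Cap binds for Unit PH2 ($44,800), Unit 2C ($101,950); residual $523,425 reallocated over remaining metered usage 6,978.
Redistributed shares: Unit 1B 26,778.84 → $26,775; Unit 3B 96,238.79 → $96,250; Unit 4A 133,069.07 → $133,075; Unit 2A 267,338.31 → $267,350.
Rounding difference −$25 applied to Unit 2A → $267,325.

Unit 1B: $26,775; Unit PH2: $44,800; Unit 3B: $96,250; Unit 4A: $133,075; Unit 2A: $267,325; Unit 2C: $101,950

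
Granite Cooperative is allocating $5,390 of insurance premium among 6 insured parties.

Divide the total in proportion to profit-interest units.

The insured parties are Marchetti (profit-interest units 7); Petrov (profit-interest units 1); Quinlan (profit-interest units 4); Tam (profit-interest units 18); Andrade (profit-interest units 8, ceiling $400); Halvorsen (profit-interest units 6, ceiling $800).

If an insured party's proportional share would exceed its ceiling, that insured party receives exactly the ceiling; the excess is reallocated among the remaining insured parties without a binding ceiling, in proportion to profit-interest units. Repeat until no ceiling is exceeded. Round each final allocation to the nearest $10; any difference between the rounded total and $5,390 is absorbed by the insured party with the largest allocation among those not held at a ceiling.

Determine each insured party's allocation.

Profit-interest units total: 44.
Pro-rata shares before constraints: Marchetti 857.50; Petrov 122.50; Quinlan 490.00; Tam 2,205.00; Andrade 980.00; Halvorsen 735.00.
Cap binds for Andrade ($400); residual $4,990 reallocated over remaining profit-interest units 36.
Cap binds for Halvorsen ($800); residual $4,190 reallocated over remaining profit-interest units 30.
Shares after redistribution: Marchetti 977.67 → $980; Petrov 139.67 → $140; Quinlan 558.67 → $560; Tam 2,514.00 → $2,510.

Marchetti: $980 · Petrov: $140 · Quinlan: $560 · Tam: $2,510 · Andrade: $400 · Halvorsen: $800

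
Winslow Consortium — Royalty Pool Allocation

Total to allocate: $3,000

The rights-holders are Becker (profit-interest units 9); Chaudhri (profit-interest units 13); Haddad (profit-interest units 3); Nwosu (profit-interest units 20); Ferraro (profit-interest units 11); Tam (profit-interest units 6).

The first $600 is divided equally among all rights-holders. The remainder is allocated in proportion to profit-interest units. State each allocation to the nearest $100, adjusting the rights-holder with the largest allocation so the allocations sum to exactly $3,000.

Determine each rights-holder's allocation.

Equal tier: $600 ÷ 6 = $100 apiece.
Remainder $2,400 by profit-interest units (total 62): Becker 348.39 → $300; Chaudhri 503.23 → $500; Haddad 116.13 → $100; Nwosu 774.19 → $800; Ferraro 425.81 → $400; Tam 232.26 → $200.
Rounding difference +$100 on remainder applied to Nwosu.
Totals: Becker $100 + $300 = $400; Chaudhri $100 + $500 = $600; Haddad $100 + $100 = $200; Nwosu $100 + $900 = $1,000; Ferraro $100 + $400 = $500; Tam $100 + $200 = $300.

Becker: $400; Chaudhri: $600; Haddad: $200; Nwosu: $1,000; Ferraro: $500; Tam: $300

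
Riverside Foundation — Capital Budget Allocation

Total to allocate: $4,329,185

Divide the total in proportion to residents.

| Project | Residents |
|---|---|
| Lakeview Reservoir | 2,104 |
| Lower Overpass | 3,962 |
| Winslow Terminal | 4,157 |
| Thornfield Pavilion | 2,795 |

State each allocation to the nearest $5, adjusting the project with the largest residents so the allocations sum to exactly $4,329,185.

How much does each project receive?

Total residents = 2,104 + 3,962 + 4,157 + 2,795 = 13,018.
Proportional shares: Lakeview Reservoir 699,693.14; Lower Overpass 1,317,578.04; Winslow Terminal 1,382,426.03; Thornfield Pavilion 929,487.79.
At nearest $5: Lakeview Reservoir $699,695; Lower Overpass $1,317,580; Winslow Terminal $1,382,425; Thornfield Pavilion $929,490. Sum = $4,329,190.
Difference $4,329,185 − $4,329,190 = −$5 applied to largest residents (Winslow Terminal): Winslow Terminal becomes $1,382,420.

Lakeview Reservoir: $699,695 | Lower Overpass: $1,317,580 | Winslow Terminal: $1,382,420 | Thornfield Pavilion: $929,490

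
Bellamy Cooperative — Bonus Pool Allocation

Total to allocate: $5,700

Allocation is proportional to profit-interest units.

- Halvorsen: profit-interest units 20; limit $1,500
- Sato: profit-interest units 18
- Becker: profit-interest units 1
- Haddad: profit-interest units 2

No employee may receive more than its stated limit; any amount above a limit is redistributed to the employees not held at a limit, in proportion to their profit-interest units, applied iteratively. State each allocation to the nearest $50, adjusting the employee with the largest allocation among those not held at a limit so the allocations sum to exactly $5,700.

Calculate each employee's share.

Combined profit-interest units = 41.
Pro-rata shares before constraints: Halvorsen 2,780.49; Sato 2,502.44; Becker 139.02; Haddad 278.05.
Cap binds for Halvorsen ($1,500); residual $4,200 reallocated over remaining profit-interest units 21.
Redistributed shares: Sato 3,600.00 → $3,600; Becker 200.00 → $200; Haddad 400.00 → $400.

Halvorsen: $1,500 | Sato: $3,600 | Becker: $200 | Haddad: $400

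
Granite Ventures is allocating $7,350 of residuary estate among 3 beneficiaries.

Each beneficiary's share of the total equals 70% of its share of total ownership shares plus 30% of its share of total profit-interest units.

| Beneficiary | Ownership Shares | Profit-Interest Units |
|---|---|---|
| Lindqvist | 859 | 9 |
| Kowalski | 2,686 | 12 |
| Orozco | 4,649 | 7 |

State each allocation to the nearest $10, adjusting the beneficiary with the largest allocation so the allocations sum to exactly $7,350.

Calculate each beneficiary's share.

Totals — ownership shares 8,194, profit-interest units 28.
Composite weights (70% ownership shares + 30% profit-interest units): Lindqvist 0.1698; Kowalski 0.3580; Orozco 0.4722.
Unrounded shares: Lindqvist 1,248.11; Kowalski 2,631.54; Orozco 3,470.35.
Rounded to nearest $10: Lindqvist $1,250; Kowalski $2,630; Orozco $3,470. Sum = $7,350.
No rounding difference to absorb.

Lindqvist: $1,250 | Kowalski: $2,630 | Orozco: $3,470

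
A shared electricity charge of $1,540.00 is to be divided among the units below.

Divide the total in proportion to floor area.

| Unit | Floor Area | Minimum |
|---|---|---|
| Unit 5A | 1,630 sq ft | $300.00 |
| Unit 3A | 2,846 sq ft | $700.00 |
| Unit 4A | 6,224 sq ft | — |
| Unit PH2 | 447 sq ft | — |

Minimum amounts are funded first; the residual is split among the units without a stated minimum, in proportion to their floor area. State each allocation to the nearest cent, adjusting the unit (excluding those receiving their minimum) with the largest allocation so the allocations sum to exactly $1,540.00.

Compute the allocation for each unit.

Fund the minimums — Unit 5A $300.00; Unit 3A $700.00. Residual $540.00.
Residual split over remaining floor area 6,671: Unit 4A 503.8165 → $503.82; Unit PH2 36.1835 → $36.18.

Unit 5A: $300.00 · Unit 3A: $700.00 · Unit 4A: $503.82 · Unit PH2: $36.18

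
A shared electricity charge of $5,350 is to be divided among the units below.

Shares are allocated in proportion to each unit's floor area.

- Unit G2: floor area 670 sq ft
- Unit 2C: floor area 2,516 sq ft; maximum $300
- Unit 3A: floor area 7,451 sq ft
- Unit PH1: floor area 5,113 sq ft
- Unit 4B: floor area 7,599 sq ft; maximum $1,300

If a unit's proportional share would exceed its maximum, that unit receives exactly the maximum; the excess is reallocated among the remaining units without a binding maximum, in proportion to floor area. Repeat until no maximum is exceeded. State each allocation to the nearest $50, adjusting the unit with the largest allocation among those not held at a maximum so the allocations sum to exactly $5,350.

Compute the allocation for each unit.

Floor area total: 23,349.
Proportional shares (ignoring caps): Unit G2 153.52; Unit 2C 576.50; Unit 3A 1,707.26; Unit PH1 1,171.55; Unit 4B 1,741.17.
Cap binds for Unit 2C ($300), Unit 4B ($1,300); residual $3,750 reallocated over remaining floor area 13,234.
Remaining shares: Unit G2 189.85 → $200; Unit 3A 2,111.32 → $2,100; Unit PH1 1,448.82 → $1,450.

Unit G2: $200 | Unit 2C: $300 | Unit 3A: $2,100 | Unit PH1: $1,450 | Unit 4B: $1,300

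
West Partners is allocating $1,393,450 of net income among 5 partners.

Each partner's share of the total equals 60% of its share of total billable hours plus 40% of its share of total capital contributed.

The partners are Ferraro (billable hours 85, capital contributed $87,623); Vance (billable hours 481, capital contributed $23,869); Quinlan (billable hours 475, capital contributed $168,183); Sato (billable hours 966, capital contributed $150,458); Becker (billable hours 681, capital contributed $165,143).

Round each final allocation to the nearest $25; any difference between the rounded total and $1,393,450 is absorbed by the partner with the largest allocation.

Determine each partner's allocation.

Totals — billable hours 2,688, capital contributed 595,276.
Blended shares (60% billable hours + 40% capital contributed): Ferraro 0.0779; Vance 0.1234; Quinlan 0.2190; Sato 0.3167; Becker 0.2630.
Proportional shares: Ferraro 108,483.04; Vance 171,958.72; Quinlan 305,219.29; Sato 441,342.32; Becker 366,446.64.
At nearest $25: Ferraro $108,475; Vance $171,950; Quinlan $305,225; Sato $441,350; Becker $366,450. Sum = $1,393,450.
Rounded total matches; no reconciliation needed.

Ferraro: $108,475 | Vance: $171,950 | Quinlan: $305,225 | Sato: $441,350 | Becker: $366,450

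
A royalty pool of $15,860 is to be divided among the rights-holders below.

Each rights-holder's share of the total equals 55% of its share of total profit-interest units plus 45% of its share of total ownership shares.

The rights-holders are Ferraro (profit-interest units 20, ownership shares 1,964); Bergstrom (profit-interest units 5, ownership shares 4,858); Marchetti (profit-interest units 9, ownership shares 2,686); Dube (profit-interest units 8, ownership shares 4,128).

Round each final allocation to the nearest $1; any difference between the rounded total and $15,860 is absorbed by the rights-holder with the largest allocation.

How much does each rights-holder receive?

Totals — profit-interest units 42, ownership shares 13,636.
Blended shares (55% profit-interest units + 45% ownership shares): Ferraro 0.3267; Bergstrom 0.2258; Marchetti 0.2065; Dube 0.2410.
Proportional shares: Ferraro 5,181.76; Bergstrom 3,581.10; Marchetti 3,275.05; Dube 3,822.09.
Rounded to nearest $1: Ferraro $5,182; Bergstrom $3,581; Marchetti $3,275; Dube $3,822. Sum = $15,860.
Rounded total matches; no reconciliation needed.

Ferraro: $5,182; Bergstrom: $3,581; Marchetti: $3,275; Dube: $3,822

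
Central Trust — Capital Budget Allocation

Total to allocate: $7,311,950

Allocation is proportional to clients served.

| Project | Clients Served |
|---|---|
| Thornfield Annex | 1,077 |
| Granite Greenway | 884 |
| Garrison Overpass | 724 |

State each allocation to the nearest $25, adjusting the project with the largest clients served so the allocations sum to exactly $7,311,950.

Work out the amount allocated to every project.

Thornfield Annex: $2,932,950 · Granite Greenway: $2,407,350 · Garrison Overpass: $1,971,650

Total clients served = 1,077 + 884 + 724 = 2,685.
Pro-rata amounts: Thornfield Annex 2,932,949.78; Granite Greenway 2,407,360.82; Garrison Overpass 1,971,639.40.
At nearest $25: Thornfield Annex $2,932,950; Granite Greenway $2,407,350; Garrison Overpass $1,971,650. Sum = $7,311,950.
Sum already equals the total — no adjustment.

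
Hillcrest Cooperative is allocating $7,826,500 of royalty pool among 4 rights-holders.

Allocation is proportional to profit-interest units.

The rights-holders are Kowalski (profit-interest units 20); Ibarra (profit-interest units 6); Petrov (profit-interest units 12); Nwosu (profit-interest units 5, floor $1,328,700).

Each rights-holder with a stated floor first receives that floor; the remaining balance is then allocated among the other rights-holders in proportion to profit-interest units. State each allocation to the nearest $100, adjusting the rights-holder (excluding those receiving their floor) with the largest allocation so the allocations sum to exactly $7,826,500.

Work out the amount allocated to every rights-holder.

Fund the minimums — Nwosu $1,328,700. Residual $6,497,800.
Residual split over remaining profit-interest units 38: Kowalski 3,419,894.74 → $3,419,900; Ibarra 1,025,968.42 → $1,026,000; Petrov 2,051,936.84 → $2,051,900.

Kowalski: $3,419,900; Ibarra: $1,026,000; Petrov: $2,051,900; Nwosu: $1,328,700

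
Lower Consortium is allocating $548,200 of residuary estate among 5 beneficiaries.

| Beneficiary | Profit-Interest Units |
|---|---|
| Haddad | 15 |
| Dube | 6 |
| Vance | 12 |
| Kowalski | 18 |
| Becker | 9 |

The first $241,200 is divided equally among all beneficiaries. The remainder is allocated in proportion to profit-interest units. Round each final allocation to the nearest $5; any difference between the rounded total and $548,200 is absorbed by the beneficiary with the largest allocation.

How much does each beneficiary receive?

Equal tier: $241,200 ÷ 5 = $48,240 apiece.
Remainder $307,000 by profit-interest units (total 60): Haddad 76,750.00 → $76,750; Dube 30,700.00 → $30,700; Vance 61,400.00 → $61,400; Kowalski 92,100.00 → $92,100; Becker 46,050.00 → $46,050.
Totals: Haddad $48,240 + $76,750 = $124,990; Dube $48,240 + $30,700 = $78,940; Vance $48,240 + $61,400 = $109,640; Kowalski $48,240 + $92,100 = $140,340; Becker $48,240 + $46,050 = $94,290.

Haddad: $124,990 · Dube: $78,940 · Vance: $109,640 · Kowalski: $140,340 · Becker: $94,290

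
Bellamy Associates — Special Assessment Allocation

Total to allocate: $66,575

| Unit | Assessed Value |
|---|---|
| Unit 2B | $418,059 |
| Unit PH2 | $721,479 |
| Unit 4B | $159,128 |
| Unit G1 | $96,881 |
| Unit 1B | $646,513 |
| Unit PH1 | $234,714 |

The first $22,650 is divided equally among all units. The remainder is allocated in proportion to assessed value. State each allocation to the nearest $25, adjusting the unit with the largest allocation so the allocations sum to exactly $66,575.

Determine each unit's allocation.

Equal tier: $22,650 ÷ 6 = $3,775 apiece.
Remainder $43,925 by assessed value (total 2,276,774): Unit 2B 8,065.47 → $8,075; Unit PH2 13,919.24 → $13,925; Unit 4B 3,070.00 → $3,075; Unit G1 1,869.09 → $1,875; Unit 1B 12,472.95 → $12,475; Unit PH1 4,528.25 → $4,525.
Rounding difference −$25 on remainder applied to Unit PH2.
Totals: Unit 2B $3,775 + $8,075 = $11,850; Unit PH2 $3,775 + $13,900 = $17,675; Unit 4B $3,775 + $3,075 = $6,850; Unit G1 $3,775 + $1,875 = $5,650; Unit 1B $3,775 + $12,475 = $16,250; Unit PH1 $3,775 + $4,525 = $8,300.

Unit 2B: $11,850; Unit PH2: $17,675; Unit 4B: $6,850; Unit G1: $5,650; Unit 1B: $16,250; Unit PH1: $8,300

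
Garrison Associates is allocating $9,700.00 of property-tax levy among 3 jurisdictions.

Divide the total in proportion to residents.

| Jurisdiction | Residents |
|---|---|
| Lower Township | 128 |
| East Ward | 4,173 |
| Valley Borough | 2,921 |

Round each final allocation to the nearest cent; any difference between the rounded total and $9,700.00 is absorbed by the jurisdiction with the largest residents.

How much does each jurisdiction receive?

Lower Township: $171.92 · East Ward: $5,604.83 · Valley Borough: $3,923.25

Sum of residents: 128 + 4,173 + 2,921 = 7,222.
Unrounded shares: Lower Township 171.9191; East Ward 5,604.8325; Valley Borough 3,923.2484.
At nearest cent: Lower Township $171.92; East Ward $5,604.83; Valley Borough $3,923.25. Sum = $9,700.00.
No rounding difference to absorb.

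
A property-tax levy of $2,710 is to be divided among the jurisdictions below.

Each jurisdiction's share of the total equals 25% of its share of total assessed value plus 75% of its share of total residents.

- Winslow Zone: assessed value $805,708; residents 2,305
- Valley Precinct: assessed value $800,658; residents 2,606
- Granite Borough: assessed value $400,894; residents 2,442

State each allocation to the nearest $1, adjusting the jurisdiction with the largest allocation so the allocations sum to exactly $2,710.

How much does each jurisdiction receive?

Assessed value total 2,007,260; residents total 7,353.
Composite weights (25% assessed value + 75% residents): Winslow Zone 0.3355; Valley Precinct 0.3655; Granite Borough 0.2990.
Pro-rata amounts: Winslow Zone 909.09; Valley Precinct 990.59; Granite Borough 810.32.
After rounding ($1): Winslow Zone $909; Valley Precinct $991; Granite Borough $810. Sum = $2,710.
Rounded total matches; no reconciliation needed.

Winslow Zone: $909 · Valley Precinct: $991 · Granite Borough: $810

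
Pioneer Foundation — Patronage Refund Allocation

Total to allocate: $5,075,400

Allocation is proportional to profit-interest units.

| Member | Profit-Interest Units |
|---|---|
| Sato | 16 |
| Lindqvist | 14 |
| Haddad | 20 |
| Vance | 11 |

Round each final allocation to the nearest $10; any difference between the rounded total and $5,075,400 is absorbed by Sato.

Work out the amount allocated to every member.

Combined profit-interest units = 61.
Raw shares: Sato 16/61 × $5,075,400 = 1,331,252.46; Lindqvist 14/61 × $5,075,400 = 1,164,845.90; Haddad 20/61 × $5,075,400 = 1,664,065.57; Vance 11/61 × $5,075,400 = 915,236.07.
Rounded to nearest $10: Sato $1,331,250; Lindqvist $1,164,850; Haddad $1,664,070; Vance $915,240. Sum = $5,075,410.
Difference $5,075,400 − $5,075,410 = −$10 applied to Sato: Sato becomes $1,331,240.

Sato: $1,331,240 | Lindqvist: $1,164,850 | Haddad: $1,664,070 | Vance: $915,240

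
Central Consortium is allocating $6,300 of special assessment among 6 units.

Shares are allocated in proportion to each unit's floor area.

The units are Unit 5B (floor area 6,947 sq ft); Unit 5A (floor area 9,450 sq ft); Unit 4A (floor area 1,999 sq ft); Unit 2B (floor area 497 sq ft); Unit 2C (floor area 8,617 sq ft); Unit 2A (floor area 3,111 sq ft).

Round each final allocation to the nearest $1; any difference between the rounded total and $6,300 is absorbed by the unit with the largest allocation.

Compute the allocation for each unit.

Unit 5B: $1,429 | Unit 5A: $1,945 | Unit 4A: $411 | Unit 2B: $102 | Unit 2C: $1,773 | Unit 2A: $640

Sum of floor area: 30,621.
Raw shares: Unit 5B 6,947/30,621 × $6,300 = 1,429.28; Unit 5A 9,450/30,621 × $6,300 = 1,944.25; Unit 4A 1,999/30,621 × $6,300 = 411.28; Unit 2B 497/30,621 × $6,300 = 102.25; Unit 2C 8,617/30,621 × $6,300 = 1,772.87; Unit 2A 3,111/30,621 × $6,300 = 640.06.
Rounded to nearest $1: Unit 5B $1,429; Unit 5A $1,944; Unit 4A $411; Unit 2B $102; Unit 2C $1,773; Unit 2A $640. Sum = $6,299.
Difference $6,300 − $6,299 = +$1 applied to largest allocation (Unit 5A): Unit 5A becomes $1,945.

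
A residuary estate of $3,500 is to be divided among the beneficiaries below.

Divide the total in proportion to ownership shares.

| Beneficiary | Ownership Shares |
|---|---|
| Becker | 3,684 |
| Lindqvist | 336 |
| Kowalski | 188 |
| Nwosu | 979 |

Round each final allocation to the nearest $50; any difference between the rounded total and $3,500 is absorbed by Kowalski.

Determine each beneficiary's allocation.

Sum of ownership shares: 5,187.
Raw shares: Becker 3,684/5,187 × $3,500 = 2,485.83; Lindqvist 336/5,187 × $3,500 = 226.72; Kowalski 188/5,187 × $3,500 = 126.86; Nwosu 979/5,187 × $3,500 = 660.59.
At nearest $50: Becker $2,500; Lindqvist $250; Kowalski $150; Nwosu $650. Sum = $3,550.
Difference $3,500 − $3,550 = −$50 applied to Kowalski: Kowalski becomes $100.

Becker: $2,500 · Lindqvist: $250 · Kowalski: $100 · Nwosu: $650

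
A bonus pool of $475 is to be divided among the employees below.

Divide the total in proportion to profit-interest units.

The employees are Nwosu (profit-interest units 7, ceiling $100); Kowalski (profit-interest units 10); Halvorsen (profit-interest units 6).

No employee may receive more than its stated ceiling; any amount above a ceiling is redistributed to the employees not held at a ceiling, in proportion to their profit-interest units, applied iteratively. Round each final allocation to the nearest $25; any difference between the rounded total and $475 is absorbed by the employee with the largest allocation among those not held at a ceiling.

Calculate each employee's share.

Total profit-interest units = 23.
Pro-rata shares before constraints: Nwosu 144.57; Kowalski 206.52; Halvorsen 123.91.
Cap binds for Nwosu ($100); remaining pool $375 reallocated over remaining profit-interest units 16.
Shares after redistribution: Kowalski 234.38 → $225; Halvorsen 140.62 → $150.

Nwosu: $100 · Kowalski: $225 · Halvorsen: $150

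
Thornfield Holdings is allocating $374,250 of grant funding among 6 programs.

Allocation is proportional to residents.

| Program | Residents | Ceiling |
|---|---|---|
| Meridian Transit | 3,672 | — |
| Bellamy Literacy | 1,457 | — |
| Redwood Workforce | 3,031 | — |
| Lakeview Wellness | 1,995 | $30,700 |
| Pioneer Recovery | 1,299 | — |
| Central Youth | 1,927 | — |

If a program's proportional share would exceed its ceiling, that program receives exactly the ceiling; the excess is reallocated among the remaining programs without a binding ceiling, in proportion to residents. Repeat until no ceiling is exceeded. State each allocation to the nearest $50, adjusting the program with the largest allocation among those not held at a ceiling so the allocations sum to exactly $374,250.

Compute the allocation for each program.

Meridian Transit: $110,800; Bellamy Literacy: $43,950; Redwood Workforce: $91,450; Lakeview Wellness: $30,700; Pioneer Recovery: $39,200; Central Youth: $58,150

Sum of residents: 13,381.
Pro-rata shares before constraints: Meridian Transit 102,701.29; Bellamy Literacy 40,750.49; Redwood Workforce 84,773.32; Lakeview Wellness 55,797.68; Pioneer Recovery 36,331.42; Central Youth 53,895.80.
Held at cap: Lakeview Wellness ($30,700); remaining pool $343,550 reallocated over remaining residents 11,386.
Redistributed shares: Meridian Transit 110,795.33 → $110,800; Bellamy Literacy 43,962.09 → $43,950; Redwood Workforce 91,454.42 → $91,450; Pioneer Recovery 39,194.75 → $39,200; Central Youth 58,143.41 → $58,150.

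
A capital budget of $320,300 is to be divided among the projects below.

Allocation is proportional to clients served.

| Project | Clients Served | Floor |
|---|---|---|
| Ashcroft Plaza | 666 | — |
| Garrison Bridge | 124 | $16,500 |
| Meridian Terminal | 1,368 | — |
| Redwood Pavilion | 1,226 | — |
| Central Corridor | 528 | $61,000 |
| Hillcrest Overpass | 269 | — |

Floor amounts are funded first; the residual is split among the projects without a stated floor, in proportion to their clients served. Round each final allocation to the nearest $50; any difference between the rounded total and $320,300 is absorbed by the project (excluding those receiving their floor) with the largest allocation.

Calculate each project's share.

Fund the minimums — Garrison Bridge $16,500; Central Corridor $61,000. Residual $242,800.
Residual split over remaining clients served 3,529: Ashcroft Plaza 45,821.71 → $45,800; Meridian Terminal 94,120.26 → $94,100; Redwood Pavilion 84,350.47 → $84,350; Hillcrest Overpass 18,507.57 → $18,500.
Rounding difference +$50 applied to Meridian Terminal → $94,150.

Ashcroft Plaza: $45,800 | Garrison Bridge: $16,500 | Meridian Terminal: $94,150 | Redwood Pavilion: $84,350 | Central Corridor: $61,000 | Hillcrest Overpass: $18,500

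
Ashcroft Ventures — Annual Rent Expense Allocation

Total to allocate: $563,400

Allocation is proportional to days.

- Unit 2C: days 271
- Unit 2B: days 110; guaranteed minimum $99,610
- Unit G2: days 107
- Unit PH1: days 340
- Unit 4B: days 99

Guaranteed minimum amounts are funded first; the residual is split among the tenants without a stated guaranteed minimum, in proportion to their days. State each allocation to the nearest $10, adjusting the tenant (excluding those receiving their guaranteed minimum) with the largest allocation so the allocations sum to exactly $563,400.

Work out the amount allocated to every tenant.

Unit 2C: $153,840 · Unit 2B: $99,610 · Unit G2: $60,740 · Unit PH1: $193,010 · Unit 4B: $56,200

Guaranteed amounts: Unit 2B $99,610. Balance $463,790.
Balance split over remaining days 817: Unit 2C 153,839.77 → $153,840; Unit G2 60,741.16 → $60,740; Unit PH1 193,009.30 → $193,010; Unit 4B 56,199.77 → $56,200.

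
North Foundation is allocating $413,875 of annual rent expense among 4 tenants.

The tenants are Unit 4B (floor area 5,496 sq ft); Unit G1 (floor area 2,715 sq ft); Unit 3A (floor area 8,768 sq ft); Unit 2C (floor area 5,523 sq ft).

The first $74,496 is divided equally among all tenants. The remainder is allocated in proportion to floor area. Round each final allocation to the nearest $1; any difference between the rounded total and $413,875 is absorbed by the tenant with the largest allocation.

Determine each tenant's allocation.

$74,496 shared equally gives $18,624 per tenant.
Remainder $339,379 by floor area (total 22,502): Unit 4B 82,891.61 → $82,892; Unit G1 40,948.09 → $40,948; Unit 3A 132,240.47 → $132,240; Unit 2C 83,298.83 → $83,299.
Totals: Unit 4B $18,624 + $82,892 = $101,516; Unit G1 $18,624 + $40,948 = $59,572; Unit 3A $18,624 + $132,240 = $150,864; Unit 2C $18,624 + $83,299 = $101,923.

Unit 4B: $101,516 · Unit G1: $59,572 · Unit 3A: $150,864 · Unit 2C: $101,923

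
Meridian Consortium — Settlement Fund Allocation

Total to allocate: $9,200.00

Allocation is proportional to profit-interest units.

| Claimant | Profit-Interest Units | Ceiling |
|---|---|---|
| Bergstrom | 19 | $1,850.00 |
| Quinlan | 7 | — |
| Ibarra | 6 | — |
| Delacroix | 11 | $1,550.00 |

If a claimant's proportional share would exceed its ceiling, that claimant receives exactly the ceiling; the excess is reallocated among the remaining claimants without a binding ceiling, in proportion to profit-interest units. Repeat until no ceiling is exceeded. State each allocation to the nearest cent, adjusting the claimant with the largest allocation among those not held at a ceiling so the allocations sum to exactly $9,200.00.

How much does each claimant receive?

Bergstrom: $1,850.00; Quinlan: $3,123.08; Ibarra: $2,676.92; Delacroix: $1,550.00

Sum of profit-interest units: 43.
Unconstrained shares: Bergstrom 4,065.1163; Quinlan 1,497.6744; Ibarra 1,283.7209; Delacroix 2,353.4884.
Capped: Bergstrom ($1,850.00), Delacroix ($1,550.00); balance $5,800.00 reallocated over remaining profit-interest units 13.
Shares after redistribution: Quinlan 3,123.0769 → $3,123.08; Ibarra 2,676.9231 → $2,676.92.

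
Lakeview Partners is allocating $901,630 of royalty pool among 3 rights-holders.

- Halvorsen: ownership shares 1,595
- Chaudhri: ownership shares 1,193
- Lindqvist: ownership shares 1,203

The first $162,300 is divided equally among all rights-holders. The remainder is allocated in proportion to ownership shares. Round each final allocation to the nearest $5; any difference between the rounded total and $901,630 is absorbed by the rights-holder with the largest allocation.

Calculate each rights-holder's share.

Halvorsen: $349,575 · Chaudhri: $275,100 · Lindqvist: $276,955

First tranche $162,300 split equally: $54,100 each.
Remainder $739,330 by ownership shares (total 3,991): Halvorsen 295,472.65 → $295,475; Chaudhri 221,002.43 → $221,000; Lindqvist 222,854.92 → $222,855.
Totals: Halvorsen $54,100 + $295,475 = $349,575; Chaudhri $54,100 + $221,000 = $275,100; Lindqvist $54,100 + $222,855 = $276,955.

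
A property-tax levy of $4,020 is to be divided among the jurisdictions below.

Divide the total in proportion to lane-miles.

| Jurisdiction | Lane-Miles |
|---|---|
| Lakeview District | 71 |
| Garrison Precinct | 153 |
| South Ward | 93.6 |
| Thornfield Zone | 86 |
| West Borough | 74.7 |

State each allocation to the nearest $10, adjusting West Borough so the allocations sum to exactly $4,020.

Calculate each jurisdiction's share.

Total lane-miles = 478.3.
Unrounded shares: Lakeview District 71/478.3 × $4,020 = 596.74; Garrison Precinct 153/478.3 × $4,020 = 1,285.93; South Ward 93.6/478.3 × $4,020 = 786.69; Thornfield Zone 86/478.3 × $4,020 = 722.81; West Borough 74.7/478.3 × $4,020 = 627.84.
After rounding ($10): Lakeview District $600; Garrison Precinct $1,290; South Ward $790; Thornfield Zone $720; West Borough $630. Sum = $4,030.
Difference $4,020 − $4,030 = −$10 applied to West Borough: West Borough becomes $620.

Lakeview District: $600; Garrison Precinct: $1,290; South Ward: $790; Thornfield Zone: $720; West Borough: $620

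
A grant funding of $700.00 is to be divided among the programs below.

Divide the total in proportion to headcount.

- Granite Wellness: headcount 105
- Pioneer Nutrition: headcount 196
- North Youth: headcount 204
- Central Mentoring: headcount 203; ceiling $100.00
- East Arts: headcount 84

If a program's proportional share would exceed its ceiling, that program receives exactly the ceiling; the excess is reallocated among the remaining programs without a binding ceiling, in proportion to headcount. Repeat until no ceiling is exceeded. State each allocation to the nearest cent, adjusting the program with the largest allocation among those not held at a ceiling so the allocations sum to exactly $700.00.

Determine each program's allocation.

Sum of headcount: 792.
Unconstrained shares: Granite Wellness 92.8030; Pioneer Nutrition 173.2323; North Youth 180.3030; Central Mentoring 179.4192; East Arts 74.2424.
Capped: Central Mentoring ($100.00); remaining pool $600.00 reallocated over remaining headcount 589.
Remaining shares: Granite Wellness 106.9610 → $106.96; Pioneer Nutrition 199.6604 → $199.66; North Youth 207.8098 → $207.81; East Arts 85.5688 → $85.57.

Granite Wellness: $106.96; Pioneer Nutrition: $199.66; North Youth: $207.81; Central Mentoring: $100.00; East Arts: $85.57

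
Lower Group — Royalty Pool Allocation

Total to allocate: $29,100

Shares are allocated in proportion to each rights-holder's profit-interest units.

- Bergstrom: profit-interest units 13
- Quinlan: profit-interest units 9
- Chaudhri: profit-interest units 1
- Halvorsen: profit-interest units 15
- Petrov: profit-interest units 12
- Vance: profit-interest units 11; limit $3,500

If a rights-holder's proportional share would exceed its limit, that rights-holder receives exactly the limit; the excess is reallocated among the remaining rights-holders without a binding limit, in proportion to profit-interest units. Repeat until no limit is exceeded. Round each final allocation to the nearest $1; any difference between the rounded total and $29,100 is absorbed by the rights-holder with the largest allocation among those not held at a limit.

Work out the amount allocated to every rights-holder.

Bergstrom: $6,656; Quinlan: $4,608; Chaudhri: $512; Halvorsen: $7,680; Petrov: $6,144; Vance: $3,500

Combined profit-interest units = 61.
Proportional shares (ignoring caps): Bergstrom 6,201.64; Quinlan 4,293.44; Chaudhri 477.05; Halvorsen 7,155.74; Petrov 5,724.59; Vance 5,247.54.
Cap binds for Vance ($3,500); balance $25,600 reallocated over remaining profit-interest units 50.
Redistributed shares: Bergstrom 6,656.00 → $6,656; Quinlan 4,608.00 → $4,608; Chaudhri 512.00 → $512; Halvorsen 7,680.00 → $7,680; Petrov 6,144.00 → $6,144.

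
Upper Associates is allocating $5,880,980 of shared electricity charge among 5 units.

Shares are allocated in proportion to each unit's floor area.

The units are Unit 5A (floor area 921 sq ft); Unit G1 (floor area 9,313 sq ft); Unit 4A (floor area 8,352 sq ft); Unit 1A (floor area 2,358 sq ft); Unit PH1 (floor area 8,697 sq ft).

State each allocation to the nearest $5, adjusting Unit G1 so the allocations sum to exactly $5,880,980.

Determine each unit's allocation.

Unit 5A: $182,735 | Unit G1: $1,847,760 | Unit 4A: $1,657,095 | Unit 1A: $467,845 | Unit PH1: $1,725,545

Combined floor area = 29,641.
Raw shares: Unit 5A 921/29,641 × $5,880,980 = 182,732.79; Unit G1 9,313/29,641 × $5,880,980 = 1,847,763.80; Unit 4A 8,352/29,641 × $5,880,980 = 1,657,094.73; Unit 1A 2,358/29,641 × $5,880,980 = 467,843.56; Unit PH1 8,697/29,641 × $5,880,980 = 1,725,545.13.
After rounding ($5): Unit 5A $182,735; Unit G1 $1,847,765; Unit 4A $1,657,095; Unit 1A $467,845; Unit PH1 $1,725,545. Sum = $5,880,985.
Difference $5,880,980 − $5,880,985 = −$5 applied to Unit G1: Unit G1 becomes $1,847,760.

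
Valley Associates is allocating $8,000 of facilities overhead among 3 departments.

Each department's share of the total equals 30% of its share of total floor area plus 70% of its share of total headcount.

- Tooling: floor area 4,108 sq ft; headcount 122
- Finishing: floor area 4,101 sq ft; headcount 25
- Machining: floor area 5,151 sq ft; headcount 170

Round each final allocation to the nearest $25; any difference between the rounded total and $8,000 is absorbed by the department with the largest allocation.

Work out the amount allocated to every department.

Tooling: $2,900 | Finishing: $1,175 | Machining: $3,925

Totals — floor area 13,360, headcount 317.
Blended shares (30% floor area + 70% headcount): Tooling 0.3616; Finishing 0.1473; Machining 0.4911.
Proportional shares: Tooling 2,893.17; Finishing 1,178.35; Machining 3,928.48.
At nearest $25: Tooling $2,900; Finishing $1,175; Machining $3,925. Sum = $8,000.
No rounding difference to absorb.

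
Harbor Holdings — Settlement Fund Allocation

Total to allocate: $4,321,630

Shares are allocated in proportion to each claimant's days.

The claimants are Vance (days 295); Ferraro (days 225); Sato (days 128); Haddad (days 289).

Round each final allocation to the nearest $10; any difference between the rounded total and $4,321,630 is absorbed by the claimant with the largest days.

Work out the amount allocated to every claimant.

Days total: 295 + 225 + 128 + 289 = 937.
Pro-rata amounts: Vance 1,360,598.56; Ferraro 1,037,744.66; Sato 590,361.41; Haddad 1,332,925.37.
At nearest $10: Vance $1,360,600; Ferraro $1,037,740; Sato $590,360; Haddad $1,332,930. Sum = $4,321,630.
No rounding difference to absorb.

Vance: $1,360,600 | Ferraro: $1,037,740 | Sato: $590,360 | Haddad: $1,332,930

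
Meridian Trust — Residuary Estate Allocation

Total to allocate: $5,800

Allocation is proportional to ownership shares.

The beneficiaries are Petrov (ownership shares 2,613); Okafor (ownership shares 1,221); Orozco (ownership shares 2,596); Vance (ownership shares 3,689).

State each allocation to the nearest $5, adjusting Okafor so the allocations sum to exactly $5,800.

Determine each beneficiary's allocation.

Combined ownership shares = 10,119.
Proportional shares: Petrov 2,613/10,119 × $5,800 = 1,497.72; Okafor 1,221/10,119 × $5,800 = 699.85; Orozco 2,596/10,119 × $5,800 = 1,487.97; Vance 3,689/10,119 × $5,800 = 2,114.46.
Rounded to nearest $5: Petrov $1,500; Okafor $700; Orozco $1,490; Vance $2,115. Sum = $5,805.
Difference $5,800 − $5,805 = −$5 applied to Okafor: Okafor becomes $695.

Petrov: $1,500 | Okafor: $695 | Orozco: $1,490 | Vance: $2,115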